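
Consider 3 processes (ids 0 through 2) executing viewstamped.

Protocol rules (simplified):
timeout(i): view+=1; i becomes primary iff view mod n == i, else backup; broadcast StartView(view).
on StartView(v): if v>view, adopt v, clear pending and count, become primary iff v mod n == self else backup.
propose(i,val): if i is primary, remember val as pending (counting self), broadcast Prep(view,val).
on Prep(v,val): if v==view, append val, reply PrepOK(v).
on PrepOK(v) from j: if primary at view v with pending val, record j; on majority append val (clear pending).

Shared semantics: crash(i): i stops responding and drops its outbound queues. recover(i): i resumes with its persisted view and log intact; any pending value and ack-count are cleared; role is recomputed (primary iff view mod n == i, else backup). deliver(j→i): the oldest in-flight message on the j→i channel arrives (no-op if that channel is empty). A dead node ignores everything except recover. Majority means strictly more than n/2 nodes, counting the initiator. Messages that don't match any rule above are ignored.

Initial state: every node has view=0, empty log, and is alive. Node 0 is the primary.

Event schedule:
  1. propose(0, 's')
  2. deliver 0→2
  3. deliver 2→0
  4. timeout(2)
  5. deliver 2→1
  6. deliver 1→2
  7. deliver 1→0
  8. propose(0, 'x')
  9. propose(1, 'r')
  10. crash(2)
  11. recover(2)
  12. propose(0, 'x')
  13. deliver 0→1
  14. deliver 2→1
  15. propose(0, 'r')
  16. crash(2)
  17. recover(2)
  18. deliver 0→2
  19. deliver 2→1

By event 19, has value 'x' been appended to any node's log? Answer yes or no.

no

[1] propose(0,'s') → ∅
[2] deliver 0→2 → N2(back v0 [s])
[3] deliver 2→0 → N0(prim v0 [s])
[4] timeout(2) → N2(back v1 [s])
[5] deliver 2→1 → N1(prim v1 [-])
[6] deliver 1→2 → ∅
[7] deliver 1→0 → ∅
[8] propose(0,'x') → ∅
[9] propose(1,'r') → ∅
[10] crash(2) → N2(✗back v1 [s])
[11] recover(2) → N2(back v1 [s])
[12] propose(0,'x') → ∅
[13] deliver 0→1 → ∅
[14] deliver 2→1 → ∅
[15] propose(0,'r') → ∅
[16] crash(2) → N2(✗back v1 [s])
[17] recover(2) → N2(back v1 [s])
[18] deliver 0→2 → ∅
[19] deliver 2→1 → ∅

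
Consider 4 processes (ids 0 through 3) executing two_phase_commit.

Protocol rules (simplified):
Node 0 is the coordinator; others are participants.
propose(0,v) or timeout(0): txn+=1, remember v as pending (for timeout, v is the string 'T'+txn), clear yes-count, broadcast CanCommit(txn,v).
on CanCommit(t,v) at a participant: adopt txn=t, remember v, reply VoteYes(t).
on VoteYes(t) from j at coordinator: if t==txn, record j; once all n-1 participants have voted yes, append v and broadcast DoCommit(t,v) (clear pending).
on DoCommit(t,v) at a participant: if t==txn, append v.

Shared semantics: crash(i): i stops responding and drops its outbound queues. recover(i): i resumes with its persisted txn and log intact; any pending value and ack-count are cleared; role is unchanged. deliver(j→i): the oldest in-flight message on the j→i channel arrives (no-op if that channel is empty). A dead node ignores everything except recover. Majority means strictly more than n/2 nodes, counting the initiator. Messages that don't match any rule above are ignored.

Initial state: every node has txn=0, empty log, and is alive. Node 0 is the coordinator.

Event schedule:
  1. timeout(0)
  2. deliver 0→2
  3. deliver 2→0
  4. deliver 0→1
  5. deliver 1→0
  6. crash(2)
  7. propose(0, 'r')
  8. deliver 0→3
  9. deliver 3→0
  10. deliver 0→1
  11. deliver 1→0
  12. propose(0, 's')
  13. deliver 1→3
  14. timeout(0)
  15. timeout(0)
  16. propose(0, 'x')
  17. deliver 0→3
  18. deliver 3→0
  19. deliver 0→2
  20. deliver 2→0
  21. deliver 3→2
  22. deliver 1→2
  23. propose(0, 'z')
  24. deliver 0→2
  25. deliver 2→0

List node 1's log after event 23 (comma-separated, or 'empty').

after 1 — timeout(0): n0:coor/t1/[-]
after 2 — deliver 0→2: n2:part/t1/[-]
after 3 — deliver 2→0: ·
after 4 — deliver 0→1: n1:part/t1/[-]
after 5 — deliver 1→0: ·
after 6 — crash(2): n2:✗part/t1/[-]
after 7 — propose(0,'r'): n0:coor/t2/[-]
after 8 — deliver 0→3: n3:part/t1/[-]
after 9 — deliver 3→0: ·
after 10 — deliver 0→1: n1:part/t2/[-]
after 11 — deliver 1→0: ·
after 12 — propose(0,'s'): n0:coor/t3/[-]
after 13 — deliver 1→3: ·
after 14 — timeout(0): n0:coor/t4/[-]
after 15 — timeout(0): n0:coor/t5/[-]
after 16 — propose(0,'x'): n0:coor/t6/[-]
after 17 — deliver 0→3: n3:part/t2/[-]
after 18 — deliver 3→0: ·
after 19 — deliver 0→2: ·
after 20 — deliver 2→0: ·
after 21 — deliver 3→2: ·
after 22 — deliver 1→2: ·
after 23 — propose(0,'z'): n0:coor/t7/[-]

empty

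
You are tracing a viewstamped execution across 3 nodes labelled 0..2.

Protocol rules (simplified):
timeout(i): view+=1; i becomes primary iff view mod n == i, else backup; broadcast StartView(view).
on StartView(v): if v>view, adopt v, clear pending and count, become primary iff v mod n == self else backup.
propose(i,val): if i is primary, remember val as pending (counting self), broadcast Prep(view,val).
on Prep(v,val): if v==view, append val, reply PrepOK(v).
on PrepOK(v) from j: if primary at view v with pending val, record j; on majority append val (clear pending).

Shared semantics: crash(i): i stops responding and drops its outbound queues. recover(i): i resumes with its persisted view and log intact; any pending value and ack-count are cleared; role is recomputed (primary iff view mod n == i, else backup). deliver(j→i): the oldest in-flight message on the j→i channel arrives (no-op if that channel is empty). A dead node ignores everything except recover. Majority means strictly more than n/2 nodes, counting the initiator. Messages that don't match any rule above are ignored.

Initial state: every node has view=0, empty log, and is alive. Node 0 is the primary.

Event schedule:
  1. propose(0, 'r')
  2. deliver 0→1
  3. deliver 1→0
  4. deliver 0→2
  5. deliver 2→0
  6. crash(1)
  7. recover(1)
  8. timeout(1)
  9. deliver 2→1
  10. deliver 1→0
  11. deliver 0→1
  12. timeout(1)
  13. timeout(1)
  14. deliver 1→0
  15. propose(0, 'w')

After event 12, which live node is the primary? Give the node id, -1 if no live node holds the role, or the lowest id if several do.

-1

1. propose(0,'r'):  nop
2. deliver 0→1:  <1:back v0 r>
3. deliver 1→0:  <0:prim v0 r>
4. deliver 0→2:  <2:back v0 r>
5. deliver 2→0:  nop
6. crash(1):  <1:✗back v0 r>
7. recover(1):  <1:back v0 r>
8. timeout(1):  <1:prim v1 r>
9. deliver 2→1:  nop
10. deliver 1→0:  <0:back v1 r>
11. deliver 0→1:  nop
12. timeout(1):  <1:back v2 r>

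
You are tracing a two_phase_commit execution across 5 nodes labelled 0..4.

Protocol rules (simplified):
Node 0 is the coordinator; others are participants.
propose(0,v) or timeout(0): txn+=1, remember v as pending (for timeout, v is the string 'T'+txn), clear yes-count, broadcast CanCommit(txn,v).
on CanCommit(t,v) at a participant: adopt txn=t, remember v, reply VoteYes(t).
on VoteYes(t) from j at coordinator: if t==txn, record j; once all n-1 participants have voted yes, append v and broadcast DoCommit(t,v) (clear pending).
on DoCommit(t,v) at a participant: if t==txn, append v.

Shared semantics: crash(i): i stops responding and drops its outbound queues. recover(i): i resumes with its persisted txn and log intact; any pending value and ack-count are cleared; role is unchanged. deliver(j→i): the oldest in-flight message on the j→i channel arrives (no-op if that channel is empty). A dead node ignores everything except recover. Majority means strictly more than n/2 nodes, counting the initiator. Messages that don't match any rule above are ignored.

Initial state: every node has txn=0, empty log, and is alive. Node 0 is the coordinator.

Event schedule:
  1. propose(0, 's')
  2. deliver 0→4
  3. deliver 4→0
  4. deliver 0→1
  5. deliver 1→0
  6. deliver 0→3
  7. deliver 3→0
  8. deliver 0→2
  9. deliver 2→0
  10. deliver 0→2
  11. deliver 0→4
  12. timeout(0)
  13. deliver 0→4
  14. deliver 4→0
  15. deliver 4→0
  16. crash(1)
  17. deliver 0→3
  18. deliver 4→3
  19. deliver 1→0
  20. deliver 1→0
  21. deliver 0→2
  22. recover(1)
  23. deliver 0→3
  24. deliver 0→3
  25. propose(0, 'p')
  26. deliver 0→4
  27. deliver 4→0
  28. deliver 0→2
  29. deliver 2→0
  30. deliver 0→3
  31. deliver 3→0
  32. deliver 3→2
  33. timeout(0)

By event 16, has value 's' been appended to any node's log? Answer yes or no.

yes

step 1 propose(0,'s'): 0={coor,t=1,log=-}
step 2 deliver 0→4: 4={part,t=1,log=-}
step 3 deliver 4→0: —
step 4 deliver 0→1: 1={part,t=1,log=-}
step 5 deliver 1→0: —
step 6 deliver 0→3: 3={part,t=1,log=-}
step 7 deliver 3→0: —
step 8 deliver 0→2: 2={part,t=1,log=-}
step 9 deliver 2→0: 0={coor,t=1,log=s}
step 10 deliver 0→2: 2={part,t=1,log=s}
step 11 deliver 0→4: 4={part,t=1,log=s}
step 12 timeout(0): 0={coor,t=2,log=s}
step 13 deliver 0→4: 4={part,t=2,log=s}
step 14 deliver 4→0: —
step 15 deliver 4→0: —
step 16 crash(1): 1={✗part,t=1,log=-}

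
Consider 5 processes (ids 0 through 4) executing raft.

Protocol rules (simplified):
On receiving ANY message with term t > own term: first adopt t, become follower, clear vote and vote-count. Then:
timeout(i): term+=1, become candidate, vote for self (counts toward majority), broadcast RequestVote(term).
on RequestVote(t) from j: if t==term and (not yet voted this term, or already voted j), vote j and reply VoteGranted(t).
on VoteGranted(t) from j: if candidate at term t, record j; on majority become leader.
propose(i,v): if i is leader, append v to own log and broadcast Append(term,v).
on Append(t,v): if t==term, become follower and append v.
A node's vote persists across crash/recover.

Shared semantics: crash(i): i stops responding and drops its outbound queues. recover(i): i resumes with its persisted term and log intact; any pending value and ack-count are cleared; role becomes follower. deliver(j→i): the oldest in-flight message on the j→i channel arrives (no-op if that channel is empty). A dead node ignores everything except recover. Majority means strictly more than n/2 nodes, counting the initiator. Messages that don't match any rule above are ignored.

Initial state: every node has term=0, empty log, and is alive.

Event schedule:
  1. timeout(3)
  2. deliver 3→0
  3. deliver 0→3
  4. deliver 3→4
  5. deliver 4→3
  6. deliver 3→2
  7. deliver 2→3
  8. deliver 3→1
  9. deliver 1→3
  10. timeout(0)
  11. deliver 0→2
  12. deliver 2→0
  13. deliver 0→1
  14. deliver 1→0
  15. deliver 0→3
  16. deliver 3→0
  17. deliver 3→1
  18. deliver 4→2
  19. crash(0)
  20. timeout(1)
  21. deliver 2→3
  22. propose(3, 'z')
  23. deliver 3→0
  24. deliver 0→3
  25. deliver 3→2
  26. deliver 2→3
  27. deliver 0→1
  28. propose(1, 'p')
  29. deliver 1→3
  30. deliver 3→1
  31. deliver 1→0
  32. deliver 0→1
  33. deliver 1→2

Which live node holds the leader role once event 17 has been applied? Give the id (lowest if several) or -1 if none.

step 1 timeout(3): 3={cand,t=1,log=-}
step 2 deliver 3→0: 0={foll,t=1,log=-}
step 3 deliver 0→3: —
step 4 deliver 3→4: 4={foll,t=1,log=-}
step 5 deliver 4→3: 3={lead,t=1,log=-}
step 6 deliver 3→2: 2={foll,t=1,log=-}
step 7 deliver 2→3: —
step 8 deliver 3→1: 1={foll,t=1,log=-}
step 9 deliver 1→3: —
step 10 timeout(0): 0={cand,t=2,log=-}
step 11 deliver 0→2: 2={foll,t=2,log=-}
step 12 deliver 2→0: —
step 13 deliver 0→1: 1={foll,t=2,log=-}
step 14 deliver 1→0: 0={lead,t=2,log=-}
step 15 deliver 0→3: 3={foll,t=2,log=-}
step 16 deliver 3→0: —
step 17 deliver 3→1: —

0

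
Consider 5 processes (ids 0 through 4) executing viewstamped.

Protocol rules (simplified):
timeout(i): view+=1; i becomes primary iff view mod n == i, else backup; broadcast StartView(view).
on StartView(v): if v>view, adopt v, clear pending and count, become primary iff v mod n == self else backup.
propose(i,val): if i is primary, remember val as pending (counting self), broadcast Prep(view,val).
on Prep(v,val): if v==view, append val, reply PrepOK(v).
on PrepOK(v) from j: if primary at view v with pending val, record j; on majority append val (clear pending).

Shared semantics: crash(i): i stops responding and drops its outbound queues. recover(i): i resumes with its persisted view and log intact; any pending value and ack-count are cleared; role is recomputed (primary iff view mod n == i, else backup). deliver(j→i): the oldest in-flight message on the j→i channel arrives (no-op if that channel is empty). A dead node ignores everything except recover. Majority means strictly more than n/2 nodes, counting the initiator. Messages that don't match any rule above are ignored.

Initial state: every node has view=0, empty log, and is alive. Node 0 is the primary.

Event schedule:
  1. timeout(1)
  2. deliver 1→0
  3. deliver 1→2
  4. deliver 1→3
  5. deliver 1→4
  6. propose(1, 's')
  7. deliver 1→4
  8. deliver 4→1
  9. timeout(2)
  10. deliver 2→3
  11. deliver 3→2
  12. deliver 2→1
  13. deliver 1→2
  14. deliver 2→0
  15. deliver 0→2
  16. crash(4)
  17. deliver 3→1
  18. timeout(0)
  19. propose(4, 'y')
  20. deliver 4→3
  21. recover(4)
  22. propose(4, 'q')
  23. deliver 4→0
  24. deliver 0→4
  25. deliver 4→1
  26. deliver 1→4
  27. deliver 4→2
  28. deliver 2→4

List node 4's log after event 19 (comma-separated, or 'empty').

s

[1] timeout(1) → N1(prim v1 [-])
[2] deliver 1→0 → N0(back v1 [-])
[3] deliver 1→2 → N2(back v1 [-])
[4] deliver 1→3 → N3(back v1 [-])
[5] deliver 1→4 → N4(back v1 [-])
[6] propose(1,'s') → ∅
[7] deliver 1→4 → N4(back v1 [s])
[8] deliver 4→1 → ∅
[9] timeout(2) → N2(prim v2 [-])
[10] deliver 2→3 → N3(back v2 [-])
[11] deliver 3→2 → ∅
[12] deliver 2→1 → N1(back v2 [-])
[13] deliver 1→2 → ∅
[14] deliver 2→0 → N0(back v2 [-])
[15] deliver 0→2 → ∅
[16] crash(4) → N4(✗back v1 [s])
[17] deliver 3→1 → ∅
[18] timeout(0) → N0(back v3 [-])
[19] propose(4,'y') → ∅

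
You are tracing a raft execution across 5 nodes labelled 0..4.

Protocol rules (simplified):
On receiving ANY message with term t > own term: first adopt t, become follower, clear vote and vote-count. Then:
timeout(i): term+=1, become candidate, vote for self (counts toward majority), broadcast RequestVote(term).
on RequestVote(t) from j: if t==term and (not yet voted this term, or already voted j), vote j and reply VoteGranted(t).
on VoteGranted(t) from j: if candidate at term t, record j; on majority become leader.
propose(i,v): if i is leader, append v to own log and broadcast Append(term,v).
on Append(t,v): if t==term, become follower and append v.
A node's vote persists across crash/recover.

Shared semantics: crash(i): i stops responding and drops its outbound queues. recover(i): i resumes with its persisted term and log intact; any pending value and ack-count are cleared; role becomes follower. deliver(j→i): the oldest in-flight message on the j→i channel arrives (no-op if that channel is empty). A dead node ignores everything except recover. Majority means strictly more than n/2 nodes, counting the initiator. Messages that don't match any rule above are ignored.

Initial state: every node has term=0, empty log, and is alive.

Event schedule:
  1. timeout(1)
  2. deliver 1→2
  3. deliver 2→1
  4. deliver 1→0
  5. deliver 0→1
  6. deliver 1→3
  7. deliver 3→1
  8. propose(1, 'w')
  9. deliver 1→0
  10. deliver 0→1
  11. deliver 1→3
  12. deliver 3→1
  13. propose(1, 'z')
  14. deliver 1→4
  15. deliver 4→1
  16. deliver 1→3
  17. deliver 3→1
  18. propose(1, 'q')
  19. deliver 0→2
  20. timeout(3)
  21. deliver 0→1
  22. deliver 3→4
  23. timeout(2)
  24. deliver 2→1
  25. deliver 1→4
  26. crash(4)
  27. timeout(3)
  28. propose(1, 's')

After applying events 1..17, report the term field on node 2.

1

step 1 timeout(1): 1={cand,t=1,log=-}
step 2 deliver 1→2: 2={foll,t=1,log=-}
step 3 deliver 2→1: —
step 4 deliver 1→0: 0={foll,t=1,log=-}
step 5 deliver 0→1: 1={lead,t=1,log=-}
step 6 deliver 1→3: 3={foll,t=1,log=-}
step 7 deliver 3→1: —
step 8 propose(1,'w'): 1={lead,t=1,log=w}
step 9 deliver 1→0: 0={foll,t=1,log=w}
step 10 deliver 0→1: —
step 11 deliver 1→3: 3={foll,t=1,log=w}
step 12 deliver 3→1: —
step 13 propose(1,'z'): 1={lead,t=1,log=w,z}
step 14 deliver 1→4: 4={foll,t=1,log=-}
step 15 deliver 4→1: —
step 16 deliver 1→3: 3={foll,t=1,log=w,z}
step 17 deliver 3→1: —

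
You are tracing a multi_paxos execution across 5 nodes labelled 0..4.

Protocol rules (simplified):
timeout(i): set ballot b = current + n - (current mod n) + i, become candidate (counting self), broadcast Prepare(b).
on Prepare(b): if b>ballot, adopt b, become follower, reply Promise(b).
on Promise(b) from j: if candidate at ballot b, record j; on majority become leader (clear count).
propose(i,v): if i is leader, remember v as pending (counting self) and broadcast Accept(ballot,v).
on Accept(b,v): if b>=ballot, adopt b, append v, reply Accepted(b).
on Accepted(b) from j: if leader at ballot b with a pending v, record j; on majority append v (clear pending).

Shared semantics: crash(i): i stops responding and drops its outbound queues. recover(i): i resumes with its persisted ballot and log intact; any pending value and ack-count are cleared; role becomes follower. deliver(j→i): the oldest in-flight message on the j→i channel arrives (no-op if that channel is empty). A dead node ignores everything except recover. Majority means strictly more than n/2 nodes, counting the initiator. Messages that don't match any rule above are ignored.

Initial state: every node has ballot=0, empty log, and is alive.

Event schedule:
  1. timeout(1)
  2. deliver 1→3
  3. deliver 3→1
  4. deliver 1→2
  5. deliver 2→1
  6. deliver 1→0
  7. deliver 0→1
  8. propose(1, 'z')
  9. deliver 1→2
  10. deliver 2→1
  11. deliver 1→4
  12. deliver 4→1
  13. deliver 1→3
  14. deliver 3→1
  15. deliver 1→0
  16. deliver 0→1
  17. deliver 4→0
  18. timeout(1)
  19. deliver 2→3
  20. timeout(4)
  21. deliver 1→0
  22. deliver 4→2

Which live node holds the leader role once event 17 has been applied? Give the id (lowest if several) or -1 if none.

1

after 1 — timeout(1): n1:cand/b6/[-]
after 2 — deliver 1→3: n3:foll/b6/[-]
after 3 — deliver 3→1: ·
after 4 — deliver 1→2: n2:foll/b6/[-]
after 5 — deliver 2→1: n1:lead/b6/[-]
after 6 — deliver 1→0: n0:foll/b6/[-]
after 7 — deliver 0→1: ·
after 8 — propose(1,'z'): ·
after 9 — deliver 1→2: n2:foll/b6/[z]
after 10 — deliver 2→1: ·
after 11 — deliver 1→4: n4:foll/b6/[-]
after 12 — deliver 4→1: ·
after 13 — deliver 1→3: n3:foll/b6/[z]
after 14 — deliver 3→1: n1:lead/b6/[z]
after 15 — deliver 1→0: n0:foll/b6/[z]
after 16 — deliver 0→1: ·
after 17 — deliver 4→0: ·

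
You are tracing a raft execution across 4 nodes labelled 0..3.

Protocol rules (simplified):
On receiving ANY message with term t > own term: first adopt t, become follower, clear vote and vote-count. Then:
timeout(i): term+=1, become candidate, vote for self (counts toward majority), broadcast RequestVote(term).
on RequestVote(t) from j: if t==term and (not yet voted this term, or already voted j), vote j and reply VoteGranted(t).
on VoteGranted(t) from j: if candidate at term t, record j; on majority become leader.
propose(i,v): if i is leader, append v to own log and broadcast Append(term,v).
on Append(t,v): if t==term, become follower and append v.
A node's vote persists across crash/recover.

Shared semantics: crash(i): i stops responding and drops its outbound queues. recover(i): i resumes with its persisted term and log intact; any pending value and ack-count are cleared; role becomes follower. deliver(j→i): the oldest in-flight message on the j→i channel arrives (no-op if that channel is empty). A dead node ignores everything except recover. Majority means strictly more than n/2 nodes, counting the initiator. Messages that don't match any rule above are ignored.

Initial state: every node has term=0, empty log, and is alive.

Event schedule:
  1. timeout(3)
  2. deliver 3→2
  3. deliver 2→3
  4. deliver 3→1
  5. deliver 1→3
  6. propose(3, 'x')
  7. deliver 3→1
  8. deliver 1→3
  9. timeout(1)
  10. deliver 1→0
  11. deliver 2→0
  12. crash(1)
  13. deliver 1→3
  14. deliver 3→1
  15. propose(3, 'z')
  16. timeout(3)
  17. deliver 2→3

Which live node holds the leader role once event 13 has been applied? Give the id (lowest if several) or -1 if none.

1. timeout(3):  <3:cand t1 ->
2. deliver 3→2:  <2:foll t1 ->
3. deliver 2→3:  nop
4. deliver 3→1:  <1:foll t1 ->
5. deliver 1→3:  <3:lead t1 ->
6. propose(3,'x'):  <3:lead t1 x>
7. deliver 3→1:  <1:foll t1 x>
8. deliver 1→3:  nop
9. timeout(1):  <1:cand t2 x>
10. deliver 1→0:  <0:foll t2 ->
11. deliver 2→0:  nop
12. crash(1):  <1:✗cand t2 x>
13. deliver 1→3:  nop

3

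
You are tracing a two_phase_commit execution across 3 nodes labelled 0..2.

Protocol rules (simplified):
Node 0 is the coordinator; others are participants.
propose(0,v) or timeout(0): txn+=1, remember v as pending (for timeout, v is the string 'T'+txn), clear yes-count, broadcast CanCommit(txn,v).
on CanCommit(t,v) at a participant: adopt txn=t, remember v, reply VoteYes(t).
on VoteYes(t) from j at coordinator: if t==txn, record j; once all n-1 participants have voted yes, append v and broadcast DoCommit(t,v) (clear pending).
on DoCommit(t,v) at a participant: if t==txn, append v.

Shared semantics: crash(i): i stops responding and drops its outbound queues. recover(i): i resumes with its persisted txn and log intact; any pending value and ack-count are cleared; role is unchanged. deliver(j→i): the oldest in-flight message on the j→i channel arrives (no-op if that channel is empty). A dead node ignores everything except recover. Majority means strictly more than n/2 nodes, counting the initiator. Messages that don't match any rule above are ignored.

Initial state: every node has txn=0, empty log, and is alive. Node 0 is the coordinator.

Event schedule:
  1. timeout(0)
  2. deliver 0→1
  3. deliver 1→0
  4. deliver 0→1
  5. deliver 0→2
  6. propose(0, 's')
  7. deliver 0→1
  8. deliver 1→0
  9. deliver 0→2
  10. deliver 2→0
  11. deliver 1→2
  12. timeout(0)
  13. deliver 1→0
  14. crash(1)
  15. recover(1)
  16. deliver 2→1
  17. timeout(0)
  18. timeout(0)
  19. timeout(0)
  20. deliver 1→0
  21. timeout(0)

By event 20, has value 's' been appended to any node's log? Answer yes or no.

no

step 1 timeout(0): 0={coor,t=1,log=-}
step 2 deliver 0→1: 1={part,t=1,log=-}
step 3 deliver 1→0: —
step 4 deliver 0→1: —
step 5 deliver 0→2: 2={part,t=1,log=-}
step 6 propose(0,'s'): 0={coor,t=2,log=-}
step 7 deliver 0→1: 1={part,t=2,log=-}
step 8 deliver 1→0: —
step 9 deliver 0→2: 2={part,t=2,log=-}
step 10 deliver 2→0: —
step 11 deliver 1→2: —
step 12 timeout(0): 0={coor,t=3,log=-}
step 13 deliver 1→0: —
step 14 crash(1): 1={✗part,t=2,log=-}
step 15 recover(1): 1={part,t=2,log=-}
step 16 deliver 2→1: —
step 17 timeout(0): 0={coor,t=4,log=-}
step 18 timeout(0): 0={coor,t=5,log=-}
step 19 timeout(0): 0={coor,t=6,log=-}
step 20 deliver 1→0: —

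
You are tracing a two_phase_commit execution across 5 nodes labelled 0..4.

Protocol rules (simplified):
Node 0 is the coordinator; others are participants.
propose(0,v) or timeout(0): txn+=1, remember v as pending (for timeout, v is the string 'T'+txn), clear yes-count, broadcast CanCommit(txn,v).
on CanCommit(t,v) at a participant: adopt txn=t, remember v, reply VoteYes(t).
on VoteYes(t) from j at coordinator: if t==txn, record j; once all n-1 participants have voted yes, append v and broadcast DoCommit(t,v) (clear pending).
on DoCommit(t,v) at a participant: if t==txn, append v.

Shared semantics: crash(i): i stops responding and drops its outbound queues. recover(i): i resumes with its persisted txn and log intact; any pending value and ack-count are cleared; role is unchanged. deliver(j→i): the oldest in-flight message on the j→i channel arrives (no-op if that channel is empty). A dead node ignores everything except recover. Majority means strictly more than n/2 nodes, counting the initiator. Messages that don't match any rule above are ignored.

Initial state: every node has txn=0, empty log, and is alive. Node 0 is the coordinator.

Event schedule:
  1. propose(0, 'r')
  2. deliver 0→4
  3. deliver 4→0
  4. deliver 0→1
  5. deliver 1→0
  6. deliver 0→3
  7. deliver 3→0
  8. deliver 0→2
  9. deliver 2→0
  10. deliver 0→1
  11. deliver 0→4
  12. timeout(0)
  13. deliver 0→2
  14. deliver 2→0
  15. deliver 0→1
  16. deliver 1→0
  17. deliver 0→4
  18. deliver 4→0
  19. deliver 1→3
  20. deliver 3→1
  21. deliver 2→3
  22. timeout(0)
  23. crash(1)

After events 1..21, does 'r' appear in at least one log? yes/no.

yes

step 1 propose(0,'r'): 0={coor,t=1,log=-}
step 2 deliver 0→4: 4={part,t=1,log=-}
step 3 deliver 4→0: —
step 4 deliver 0→1: 1={part,t=1,log=-}
step 5 deliver 1→0: —
step 6 deliver 0→3: 3={part,t=1,log=-}
step 7 deliver 3→0: —
step 8 deliver 0→2: 2={part,t=1,log=-}
step 9 deliver 2→0: 0={coor,t=1,log=r}
step 10 deliver 0→1: 1={part,t=1,log=r}
step 11 deliver 0→4: 4={part,t=1,log=r}
step 12 timeout(0): 0={coor,t=2,log=r}
step 13 deliver 0→2: 2={part,t=1,log=r}
step 14 deliver 2→0: —
step 15 deliver 0→1: 1={part,t=2,log=r}
step 16 deliver 1→0: —
step 17 deliver 0→4: 4={part,t=2,log=r}
step 18 deliver 4→0: —
step 19 deliver 1→3: —
step 20 deliver 3→1: —
step 21 deliver 2→3: —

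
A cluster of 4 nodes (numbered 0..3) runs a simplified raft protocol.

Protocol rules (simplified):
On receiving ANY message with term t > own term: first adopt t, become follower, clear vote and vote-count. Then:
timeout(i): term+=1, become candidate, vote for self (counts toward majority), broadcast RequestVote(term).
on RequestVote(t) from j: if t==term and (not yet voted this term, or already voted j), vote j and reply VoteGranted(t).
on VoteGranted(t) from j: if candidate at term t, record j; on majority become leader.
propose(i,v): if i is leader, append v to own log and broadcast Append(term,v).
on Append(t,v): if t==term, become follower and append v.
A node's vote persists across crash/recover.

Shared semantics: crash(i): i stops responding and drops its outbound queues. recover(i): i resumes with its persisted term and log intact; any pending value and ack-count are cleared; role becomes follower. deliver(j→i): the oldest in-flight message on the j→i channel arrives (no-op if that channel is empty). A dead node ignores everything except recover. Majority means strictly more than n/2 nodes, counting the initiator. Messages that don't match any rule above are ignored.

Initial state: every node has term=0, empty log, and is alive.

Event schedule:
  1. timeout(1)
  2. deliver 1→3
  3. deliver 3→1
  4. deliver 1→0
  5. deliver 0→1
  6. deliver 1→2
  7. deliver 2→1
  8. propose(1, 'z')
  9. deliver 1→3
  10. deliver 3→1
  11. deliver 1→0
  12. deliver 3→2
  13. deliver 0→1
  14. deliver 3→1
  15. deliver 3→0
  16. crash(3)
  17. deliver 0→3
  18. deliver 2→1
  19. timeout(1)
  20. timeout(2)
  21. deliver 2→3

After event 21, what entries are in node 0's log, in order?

z

[1] timeout(1) → N1(cand t1 [-])
[2] deliver 1→3 → N3(foll t1 [-])
[3] deliver 3→1 → ∅
[4] deliver 1→0 → N0(foll t1 [-])
[5] deliver 0→1 → N1(lead t1 [-])
[6] deliver 1→2 → N2(foll t1 [-])
[7] deliver 2→1 → ∅
[8] propose(1,'z') → N1(lead t1 [z])
[9] deliver 1→3 → N3(foll t1 [z])
[10] deliver 3→1 → ∅
[11] deliver 1→0 → N0(foll t1 [z])
[12] deliver 3→2 → ∅
[13] deliver 0→1 → ∅
[14] deliver 3→1 → ∅
[15] deliver 3→0 → ∅
[16] crash(3) → N3(✗foll t1 [z])
[17] deliver 0→3 → ∅
[18] deliver 2→1 → ∅
[19] timeout(1) → N1(cand t2 [z])
[20] timeout(2) → N2(cand t2 [-])
[21] deliver 2→3 → ∅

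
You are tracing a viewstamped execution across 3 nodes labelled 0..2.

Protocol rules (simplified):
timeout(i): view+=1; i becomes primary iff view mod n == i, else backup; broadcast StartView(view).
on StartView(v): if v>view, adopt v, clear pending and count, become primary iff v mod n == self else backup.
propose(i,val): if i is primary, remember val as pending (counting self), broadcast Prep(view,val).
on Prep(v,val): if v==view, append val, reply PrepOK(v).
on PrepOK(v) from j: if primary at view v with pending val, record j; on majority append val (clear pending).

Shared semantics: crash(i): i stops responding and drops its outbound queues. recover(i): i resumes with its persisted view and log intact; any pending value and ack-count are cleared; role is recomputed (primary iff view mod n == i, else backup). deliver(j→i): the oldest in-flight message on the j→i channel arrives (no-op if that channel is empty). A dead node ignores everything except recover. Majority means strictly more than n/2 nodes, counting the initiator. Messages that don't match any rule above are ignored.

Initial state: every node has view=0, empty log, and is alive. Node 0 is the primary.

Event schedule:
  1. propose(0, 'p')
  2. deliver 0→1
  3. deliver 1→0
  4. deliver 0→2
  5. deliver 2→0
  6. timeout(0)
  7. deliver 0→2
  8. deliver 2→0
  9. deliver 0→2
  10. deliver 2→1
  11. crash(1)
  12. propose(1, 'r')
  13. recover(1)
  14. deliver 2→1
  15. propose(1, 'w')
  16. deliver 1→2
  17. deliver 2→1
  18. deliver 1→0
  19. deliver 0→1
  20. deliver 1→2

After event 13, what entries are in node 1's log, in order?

p

step 1 propose(0,'p'): —
step 2 deliver 0→1: 1={back,v=0,log=p}
step 3 deliver 1→0: 0={prim,v=0,log=p}
step 4 deliver 0→2: 2={back,v=0,log=p}
step 5 deliver 2→0: —
step 6 timeout(0): 0={back,v=1,log=p}
step 7 deliver 0→2: 2={back,v=1,log=p}
step 8 deliver 2→0: —
step 9 deliver 0→2: —
step 10 deliver 2→1: —
step 11 crash(1): 1={✗back,v=0,log=p}
step 12 propose(1,'r'): —
step 13 recover(1): 1={back,v=0,log=p}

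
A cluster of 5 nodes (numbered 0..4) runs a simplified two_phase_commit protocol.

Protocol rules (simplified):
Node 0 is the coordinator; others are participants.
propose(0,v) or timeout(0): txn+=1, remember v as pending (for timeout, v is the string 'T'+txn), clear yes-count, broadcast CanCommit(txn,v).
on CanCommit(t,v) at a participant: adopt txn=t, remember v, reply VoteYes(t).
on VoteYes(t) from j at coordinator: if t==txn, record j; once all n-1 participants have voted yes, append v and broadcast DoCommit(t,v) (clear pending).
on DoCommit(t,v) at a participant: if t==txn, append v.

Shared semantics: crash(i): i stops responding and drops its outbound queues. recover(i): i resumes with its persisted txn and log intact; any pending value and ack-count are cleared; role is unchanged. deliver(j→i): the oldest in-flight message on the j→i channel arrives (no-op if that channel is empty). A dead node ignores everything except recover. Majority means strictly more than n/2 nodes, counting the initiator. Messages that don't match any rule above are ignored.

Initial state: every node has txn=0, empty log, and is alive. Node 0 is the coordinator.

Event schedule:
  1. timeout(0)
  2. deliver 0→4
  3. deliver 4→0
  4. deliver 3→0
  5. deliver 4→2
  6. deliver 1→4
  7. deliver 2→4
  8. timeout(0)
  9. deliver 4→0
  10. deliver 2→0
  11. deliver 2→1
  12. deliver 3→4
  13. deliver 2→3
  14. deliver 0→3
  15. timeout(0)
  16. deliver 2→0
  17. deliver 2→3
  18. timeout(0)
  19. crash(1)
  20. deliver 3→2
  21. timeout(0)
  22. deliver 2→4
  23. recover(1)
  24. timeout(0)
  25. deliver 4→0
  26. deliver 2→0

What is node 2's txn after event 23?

1. timeout(0):  <0:coor t1 ->
2. deliver 0→4:  <4:part t1 ->
3. deliver 4→0:  nop
4. deliver 3→0:  nop
5. deliver 4→2:  nop
6. deliver 1→4:  nop
7. deliver 2→4:  nop
8. timeout(0):  <0:coor t2 ->
9. deliver 4→0:  nop
10. deliver 2→0:  nop
11. deliver 2→1:  nop
12. deliver 3→4:  nop
13. deliver 2→3:  nop
14. deliver 0→3:  <3:part t1 ->
15. timeout(0):  <0:coor t3 ->
16. deliver 2→0:  nop
17. deliver 2→3:  nop
18. timeout(0):  <0:coor t4 ->
19. crash(1):  <1:✗part t0 ->
20. deliver 3→2:  nop
21. timeout(0):  <0:coor t5 ->
22. deliver 2→4:  nop
23. recover(1):  <1:part t0 ->

0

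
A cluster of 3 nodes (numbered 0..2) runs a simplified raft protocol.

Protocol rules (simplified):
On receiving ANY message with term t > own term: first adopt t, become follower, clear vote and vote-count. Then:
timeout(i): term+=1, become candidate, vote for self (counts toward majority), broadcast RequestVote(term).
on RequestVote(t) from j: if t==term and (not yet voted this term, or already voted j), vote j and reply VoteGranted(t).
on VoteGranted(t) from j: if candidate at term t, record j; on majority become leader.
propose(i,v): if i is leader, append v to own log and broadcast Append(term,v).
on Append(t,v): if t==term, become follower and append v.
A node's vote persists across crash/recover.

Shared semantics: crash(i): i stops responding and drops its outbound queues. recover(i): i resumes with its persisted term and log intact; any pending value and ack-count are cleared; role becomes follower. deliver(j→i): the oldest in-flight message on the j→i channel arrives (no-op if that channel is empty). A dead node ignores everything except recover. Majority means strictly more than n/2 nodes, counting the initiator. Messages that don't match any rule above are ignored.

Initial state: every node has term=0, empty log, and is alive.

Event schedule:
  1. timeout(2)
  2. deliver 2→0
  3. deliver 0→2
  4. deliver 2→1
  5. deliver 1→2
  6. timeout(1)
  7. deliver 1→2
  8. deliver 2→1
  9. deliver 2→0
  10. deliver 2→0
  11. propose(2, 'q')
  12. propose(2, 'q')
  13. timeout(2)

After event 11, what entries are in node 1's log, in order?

empty

after 1 — timeout(2): n2:cand/t1/[-]
after 2 — deliver 2→0: n0:foll/t1/[-]
after 3 — deliver 0→2: n2:lead/t1/[-]
after 4 — deliver 2→1: n1:foll/t1/[-]
after 5 — deliver 1→2: ·
after 6 — timeout(1): n1:cand/t2/[-]
after 7 — deliver 1→2: n2:foll/t2/[-]
after 8 — deliver 2→1: n1:lead/t2/[-]
after 9 — deliver 2→0: ·
after 10 — deliver 2→0: ·
after 11 — propose(2,'q'): ·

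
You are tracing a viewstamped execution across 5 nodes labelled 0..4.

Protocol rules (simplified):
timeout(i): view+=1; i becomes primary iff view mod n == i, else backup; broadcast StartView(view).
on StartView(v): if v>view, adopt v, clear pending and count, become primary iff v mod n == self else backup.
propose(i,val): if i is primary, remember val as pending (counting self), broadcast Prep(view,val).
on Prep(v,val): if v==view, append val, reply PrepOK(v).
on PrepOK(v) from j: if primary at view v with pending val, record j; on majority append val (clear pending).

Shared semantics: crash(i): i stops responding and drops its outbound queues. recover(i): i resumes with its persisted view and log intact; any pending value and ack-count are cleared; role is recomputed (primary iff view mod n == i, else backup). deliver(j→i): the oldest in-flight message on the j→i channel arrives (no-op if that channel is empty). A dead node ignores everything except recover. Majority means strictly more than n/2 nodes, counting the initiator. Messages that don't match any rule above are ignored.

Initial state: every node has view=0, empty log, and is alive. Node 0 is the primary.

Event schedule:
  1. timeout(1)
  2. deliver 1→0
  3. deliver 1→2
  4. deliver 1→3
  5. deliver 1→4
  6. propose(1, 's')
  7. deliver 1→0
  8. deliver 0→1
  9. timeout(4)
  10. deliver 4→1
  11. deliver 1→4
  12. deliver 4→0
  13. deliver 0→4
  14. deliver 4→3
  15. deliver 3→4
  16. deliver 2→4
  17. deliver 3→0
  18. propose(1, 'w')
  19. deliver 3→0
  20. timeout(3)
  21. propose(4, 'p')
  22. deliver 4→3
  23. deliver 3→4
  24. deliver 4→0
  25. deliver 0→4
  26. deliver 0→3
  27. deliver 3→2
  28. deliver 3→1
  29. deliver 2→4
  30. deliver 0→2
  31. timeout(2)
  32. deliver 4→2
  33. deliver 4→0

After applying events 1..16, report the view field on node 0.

2

after 1 — timeout(1): n1:prim/v1/[-]
after 2 — deliver 1→0: n0:back/v1/[-]
after 3 — deliver 1→2: n2:back/v1/[-]
after 4 — deliver 1→3: n3:back/v1/[-]
after 5 — deliver 1→4: n4:back/v1/[-]
after 6 — propose(1,'s'): ·
after 7 — deliver 1→0: n0:back/v1/[s]
after 8 — deliver 0→1: ·
after 9 — timeout(4): n4:back/v2/[-]
after 10 — deliver 4→1: n1:back/v2/[-]
after 11 — deliver 1→4: ·
after 12 — deliver 4→0: n0:back/v2/[s]
after 13 — deliver 0→4: ·
after 14 — deliver 4→3: n3:back/v2/[-]
after 15 — deliver 3→4: ·
after 16 — deliver 2→4: ·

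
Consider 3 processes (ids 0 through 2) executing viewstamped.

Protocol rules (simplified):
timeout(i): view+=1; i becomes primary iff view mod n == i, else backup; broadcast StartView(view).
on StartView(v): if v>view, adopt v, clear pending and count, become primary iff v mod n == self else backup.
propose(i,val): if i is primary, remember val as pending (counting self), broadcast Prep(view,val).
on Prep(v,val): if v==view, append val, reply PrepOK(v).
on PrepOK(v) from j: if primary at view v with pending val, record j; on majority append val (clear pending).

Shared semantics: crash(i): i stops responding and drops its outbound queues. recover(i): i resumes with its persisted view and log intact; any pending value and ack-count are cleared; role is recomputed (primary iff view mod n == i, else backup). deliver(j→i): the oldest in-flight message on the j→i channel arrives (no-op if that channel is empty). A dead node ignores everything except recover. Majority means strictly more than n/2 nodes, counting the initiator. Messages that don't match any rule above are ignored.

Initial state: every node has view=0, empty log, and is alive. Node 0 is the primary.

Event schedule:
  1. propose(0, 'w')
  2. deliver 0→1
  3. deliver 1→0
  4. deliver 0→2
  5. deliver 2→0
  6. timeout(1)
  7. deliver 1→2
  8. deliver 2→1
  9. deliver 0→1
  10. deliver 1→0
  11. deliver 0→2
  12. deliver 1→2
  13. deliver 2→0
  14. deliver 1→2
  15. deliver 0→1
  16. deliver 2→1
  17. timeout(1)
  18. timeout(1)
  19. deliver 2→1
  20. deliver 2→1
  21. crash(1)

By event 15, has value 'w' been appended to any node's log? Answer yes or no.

yes

e1 propose(0,'w'): ·
e2 deliver 0→1: 1[back,v=0,w]
e3 deliver 1→0: 0[prim,v=0,w]
e4 deliver 0→2: 2[back,v=0,w]
e5 deliver 2→0: ·
e6 timeout(1): 1[prim,v=1,w]
e7 deliver 1→2: 2[back,v=1,w]
e8 deliver 2→1: ·
e9 deliver 0→1: ·
e10 deliver 1→0: 0[back,v=1,w]
e11 deliver 0→2: ·
e12 deliver 1→2: ·
e13 deliver 2→0: ·
e14 deliver 1→2: ·
e15 deliver 0→1: ·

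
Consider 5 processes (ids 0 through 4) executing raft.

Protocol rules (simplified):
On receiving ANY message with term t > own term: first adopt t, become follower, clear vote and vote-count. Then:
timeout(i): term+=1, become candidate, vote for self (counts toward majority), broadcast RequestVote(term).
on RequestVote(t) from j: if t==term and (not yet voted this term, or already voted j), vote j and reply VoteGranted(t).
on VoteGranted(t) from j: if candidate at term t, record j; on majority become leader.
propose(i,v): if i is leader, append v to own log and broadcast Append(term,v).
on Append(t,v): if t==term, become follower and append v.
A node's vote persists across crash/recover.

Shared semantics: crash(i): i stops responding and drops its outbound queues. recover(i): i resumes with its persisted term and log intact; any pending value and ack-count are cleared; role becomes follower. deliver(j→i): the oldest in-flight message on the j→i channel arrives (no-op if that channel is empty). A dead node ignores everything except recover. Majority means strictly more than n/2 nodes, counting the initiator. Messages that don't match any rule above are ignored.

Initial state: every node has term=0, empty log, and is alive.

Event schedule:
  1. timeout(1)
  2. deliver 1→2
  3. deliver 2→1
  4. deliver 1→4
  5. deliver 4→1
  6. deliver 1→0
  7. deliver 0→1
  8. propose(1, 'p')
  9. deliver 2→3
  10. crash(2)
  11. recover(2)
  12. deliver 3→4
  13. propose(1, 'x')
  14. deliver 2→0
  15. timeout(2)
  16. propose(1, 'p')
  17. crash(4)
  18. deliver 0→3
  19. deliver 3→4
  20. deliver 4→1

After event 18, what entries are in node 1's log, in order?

[1] timeout(1) → N1(cand t1 [-])
[2] deliver 1→2 → N2(foll t1 [-])
[3] deliver 2→1 → ∅
[4] deliver 1→4 → N4(foll t1 [-])
[5] deliver 4→1 → N1(lead t1 [-])
[6] deliver 1→0 → N0(foll t1 [-])
[7] deliver 0→1 → ∅
[8] propose(1,'p') → N1(lead t1 [p])
[9] deliver 2→3 → ∅
[10] crash(2) → N2(✗foll t1 [-])
[11] recover(2) → N2(foll t1 [-])
[12] deliver 3→4 → ∅
[13] propose(1,'x') → N1(lead t1 [p,x])
[14] deliver 2→0 → ∅
[15] timeout(2) → N2(cand t2 [-])
[16] propose(1,'p') → N1(lead t1 [p,x,p])
[17] crash(4) → N4(✗foll t1 [-])
[18] deliver 0→3 → ∅

p,x,p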